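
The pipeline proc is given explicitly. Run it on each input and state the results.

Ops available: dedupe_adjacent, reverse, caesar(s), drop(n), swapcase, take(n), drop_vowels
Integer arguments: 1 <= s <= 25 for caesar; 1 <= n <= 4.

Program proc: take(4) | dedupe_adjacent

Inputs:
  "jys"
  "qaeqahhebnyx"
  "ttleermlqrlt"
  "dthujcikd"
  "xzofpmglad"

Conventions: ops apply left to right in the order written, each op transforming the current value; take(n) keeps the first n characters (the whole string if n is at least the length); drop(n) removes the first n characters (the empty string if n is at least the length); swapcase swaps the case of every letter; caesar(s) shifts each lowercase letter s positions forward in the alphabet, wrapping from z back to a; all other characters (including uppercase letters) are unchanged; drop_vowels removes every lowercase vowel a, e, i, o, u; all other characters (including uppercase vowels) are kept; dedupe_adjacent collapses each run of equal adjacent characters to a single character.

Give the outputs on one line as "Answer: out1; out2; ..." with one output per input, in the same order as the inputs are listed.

Execution, op by op:
  "jys" -> "jys" -> "jys"
  "qaeqahhebnyx" -> "qaeq" -> "qaeq"
  "ttleermlqrlt" -> "ttle" -> "tle"
  "dthujcikd" -> "dthu" -> "dthu"
  "xzofpmglad" -> "xzof" -> "xzof"

"jys"; "qaeq"; "tle"; "dthu"; "xzof"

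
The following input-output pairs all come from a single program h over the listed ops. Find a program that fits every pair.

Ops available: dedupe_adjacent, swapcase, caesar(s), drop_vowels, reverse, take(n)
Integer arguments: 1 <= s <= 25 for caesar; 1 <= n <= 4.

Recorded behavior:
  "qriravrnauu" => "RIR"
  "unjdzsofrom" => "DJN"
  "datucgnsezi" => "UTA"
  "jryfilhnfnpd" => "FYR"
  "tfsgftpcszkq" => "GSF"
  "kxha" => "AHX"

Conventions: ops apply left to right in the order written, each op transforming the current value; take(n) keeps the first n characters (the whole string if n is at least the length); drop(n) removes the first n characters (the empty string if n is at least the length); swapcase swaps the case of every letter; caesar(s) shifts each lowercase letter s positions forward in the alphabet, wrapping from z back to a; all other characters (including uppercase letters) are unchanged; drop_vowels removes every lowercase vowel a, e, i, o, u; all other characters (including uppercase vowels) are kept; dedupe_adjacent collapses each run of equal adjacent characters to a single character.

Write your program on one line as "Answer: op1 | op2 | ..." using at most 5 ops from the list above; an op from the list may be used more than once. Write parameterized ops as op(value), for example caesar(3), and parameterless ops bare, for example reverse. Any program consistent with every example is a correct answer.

take(4) | swapcase | reverse | take(3)

Check, running the answer program on each example:
  "qriravrnauu" -> "qrir" -> "QRIR" -> "RIRQ" -> "RIR"
  "unjdzsofrom" -> "unjd" -> "UNJD" -> "DJNU" -> "DJN"
  "datucgnsezi" -> "datu" -> "DATU" -> "UTAD" -> "UTA"
  "jryfilhnfnpd" -> "jryf" -> "JRYF" -> "FYRJ" -> "FYR"
  "tfsgftpcszkq" -> "tfsg" -> "TFSG" -> "GSFT" -> "GSF"
  "kxha" -> "kxha" -> "KXHA" -> "AHXK" -> "AHX"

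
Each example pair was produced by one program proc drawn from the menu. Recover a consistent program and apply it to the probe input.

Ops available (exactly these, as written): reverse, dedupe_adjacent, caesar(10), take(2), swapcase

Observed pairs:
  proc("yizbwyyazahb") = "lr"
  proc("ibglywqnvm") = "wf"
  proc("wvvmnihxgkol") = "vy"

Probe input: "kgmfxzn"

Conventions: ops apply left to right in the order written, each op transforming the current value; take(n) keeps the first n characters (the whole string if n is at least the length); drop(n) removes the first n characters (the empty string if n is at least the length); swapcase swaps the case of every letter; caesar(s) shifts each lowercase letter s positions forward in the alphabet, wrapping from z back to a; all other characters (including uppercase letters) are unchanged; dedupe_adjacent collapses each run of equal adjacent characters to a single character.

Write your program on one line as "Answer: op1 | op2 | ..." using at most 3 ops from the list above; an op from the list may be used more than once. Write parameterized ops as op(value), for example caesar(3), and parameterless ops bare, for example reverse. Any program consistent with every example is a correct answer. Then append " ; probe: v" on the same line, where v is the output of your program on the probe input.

reverse | caesar(10) | take(2) ; probe: "xj"

Check, running the answer program on each example:
  "yizbwyyazahb" -> "bhazayywbziy" -> "lrkjkiigljsi" -> "lr"
  "ibglywqnvm" -> "mvnqwylgbi" -> "wfxagivqls" -> "wf"
  "wvvmnihxgkol" -> "lokgxhinmvvw" -> "vyuqhrsxwffg" -> "vy"
  probe: "kgmfxzn" -> "nzxfmgk" -> "xjhpwqu" -> "xj"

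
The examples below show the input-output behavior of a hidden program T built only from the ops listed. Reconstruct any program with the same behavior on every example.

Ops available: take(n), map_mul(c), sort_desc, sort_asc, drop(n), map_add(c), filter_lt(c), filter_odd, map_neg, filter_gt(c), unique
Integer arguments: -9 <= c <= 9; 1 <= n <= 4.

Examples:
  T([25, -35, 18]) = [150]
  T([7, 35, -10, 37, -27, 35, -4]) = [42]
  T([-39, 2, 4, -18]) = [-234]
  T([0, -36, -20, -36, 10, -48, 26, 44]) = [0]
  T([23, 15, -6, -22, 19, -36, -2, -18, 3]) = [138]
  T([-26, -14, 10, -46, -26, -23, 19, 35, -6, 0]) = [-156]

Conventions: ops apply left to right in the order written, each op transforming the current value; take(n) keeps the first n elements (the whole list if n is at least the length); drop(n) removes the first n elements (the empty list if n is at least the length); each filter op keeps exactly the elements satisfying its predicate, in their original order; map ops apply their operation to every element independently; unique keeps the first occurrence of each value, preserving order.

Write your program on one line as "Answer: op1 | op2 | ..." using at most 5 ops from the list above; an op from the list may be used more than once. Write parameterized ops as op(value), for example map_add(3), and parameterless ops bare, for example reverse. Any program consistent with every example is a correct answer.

map_mul(6) | map_add(3) | take(1) | map_add(-3)

Check, running the answer program on each example:
  [25, -35, 18] -> [150, -210, 108] -> [153, -207, 111] -> [153] -> [150]
  [7, 35, -10, 37, -27, 35, -4] -> [42, 210, -60, 222, -162, 210, -24] -> [45, 213, -57, 225, -159, 213, -21] -> [45] -> [42]
  [-39, 2, 4, -18] -> [-234, 12, 24, -108] -> [-231, 15, 27, -105] -> [-231] -> [-234]
  [0, -36, -20, -36, 10, -48, 26, 44] -> [0, -216, -120, -216, 60, -288, 156, 264] -> [3, -213, -117, -213, 63, -285, 159, 267] -> [3] -> [0]
  [23, 15, -6, -22, 19, -36, -2, -18, 3] -> [138, 90, -36, -132, 114, -216, -12, -108, 18] -> [141, 93, -33, -129, 117, -213, -9, -105, 21] -> [141] -> [138]
  [-26, -14, 10, -46, -26, -23, 19, 35, -6, 0] -> [-156, -84, 60, -276, -156, -138, 114, 210, -36, 0] -> [-153, -81, 63, -273, -153, -135, 117, 213, -33, 3] -> [-153] -> [-156]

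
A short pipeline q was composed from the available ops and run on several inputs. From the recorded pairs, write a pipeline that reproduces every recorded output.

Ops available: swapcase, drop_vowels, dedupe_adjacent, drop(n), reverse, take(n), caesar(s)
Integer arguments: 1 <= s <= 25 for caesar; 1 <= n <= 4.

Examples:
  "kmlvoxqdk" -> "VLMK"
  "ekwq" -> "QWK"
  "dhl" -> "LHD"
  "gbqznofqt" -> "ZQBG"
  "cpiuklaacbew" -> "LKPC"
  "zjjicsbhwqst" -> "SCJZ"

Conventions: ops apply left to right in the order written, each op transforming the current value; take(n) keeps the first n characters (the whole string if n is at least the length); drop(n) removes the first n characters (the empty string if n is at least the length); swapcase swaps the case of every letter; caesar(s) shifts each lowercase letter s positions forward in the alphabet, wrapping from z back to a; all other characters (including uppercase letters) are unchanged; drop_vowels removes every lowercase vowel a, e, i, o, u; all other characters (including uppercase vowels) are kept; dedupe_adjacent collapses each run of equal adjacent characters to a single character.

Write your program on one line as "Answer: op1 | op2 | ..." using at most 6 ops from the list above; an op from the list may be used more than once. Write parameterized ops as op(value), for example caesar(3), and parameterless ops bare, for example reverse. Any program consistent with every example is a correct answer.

drop_vowels | dedupe_adjacent | take(4) | reverse | swapcase

Check, running the answer program on each example:
  "kmlvoxqdk" -> "kmlvxqdk" -> "kmlvxqdk" -> "kmlv" -> "vlmk" -> "VLMK"
  "ekwq" -> "kwq" -> "kwq" -> "kwq" -> "qwk" -> "QWK"
  "dhl" -> "dhl" -> "dhl" -> "dhl" -> "lhd" -> "LHD"
  "gbqznofqt" -> "gbqznfqt" -> "gbqznfqt" -> "gbqz" -> "zqbg" -> "ZQBG"
  "cpiuklaacbew" -> "cpklcbw" -> "cpklcbw" -> "cpkl" -> "lkpc" -> "LKPC"
  "zjjicsbhwqst" -> "zjjcsbhwqst" -> "zjcsbhwqst" -> "zjcs" -> "scjz" -> "SCJZ"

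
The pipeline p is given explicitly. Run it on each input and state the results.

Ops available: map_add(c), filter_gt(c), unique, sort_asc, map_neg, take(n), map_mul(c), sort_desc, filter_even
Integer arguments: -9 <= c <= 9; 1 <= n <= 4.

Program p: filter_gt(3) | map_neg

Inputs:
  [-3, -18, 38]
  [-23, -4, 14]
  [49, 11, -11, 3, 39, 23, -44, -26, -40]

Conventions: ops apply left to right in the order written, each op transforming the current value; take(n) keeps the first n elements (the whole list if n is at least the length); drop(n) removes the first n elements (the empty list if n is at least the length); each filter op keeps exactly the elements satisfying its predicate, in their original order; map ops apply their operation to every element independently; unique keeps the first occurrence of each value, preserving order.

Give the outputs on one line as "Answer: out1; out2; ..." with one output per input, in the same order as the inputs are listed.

[-38]; [-14]; [-49, -11, -39, -23]

Execution, op by op:
  [-3, -18, 38] -> [38] -> [-38]
  [-23, -4, 14] -> [14] -> [-14]
  [49, 11, -11, 3, 39, 23, -44, -26, -40] -> [49, 11, 39, 23] -> [-49, -11, -39, -23]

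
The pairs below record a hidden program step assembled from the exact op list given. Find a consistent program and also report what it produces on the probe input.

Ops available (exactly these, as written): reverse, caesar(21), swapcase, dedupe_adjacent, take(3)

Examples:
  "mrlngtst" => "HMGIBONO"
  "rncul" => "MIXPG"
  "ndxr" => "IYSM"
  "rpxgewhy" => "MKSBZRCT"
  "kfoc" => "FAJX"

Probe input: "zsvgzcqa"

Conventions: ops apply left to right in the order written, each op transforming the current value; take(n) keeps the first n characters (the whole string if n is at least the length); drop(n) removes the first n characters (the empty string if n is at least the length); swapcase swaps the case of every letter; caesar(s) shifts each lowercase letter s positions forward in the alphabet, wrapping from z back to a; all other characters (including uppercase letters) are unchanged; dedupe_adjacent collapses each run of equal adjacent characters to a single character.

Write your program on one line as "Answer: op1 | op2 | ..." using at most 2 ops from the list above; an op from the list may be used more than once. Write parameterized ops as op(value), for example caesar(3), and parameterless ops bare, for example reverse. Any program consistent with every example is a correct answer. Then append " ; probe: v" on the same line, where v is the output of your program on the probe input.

caesar(21) | swapcase ; probe: "UNQBUXLV"

Check, running the answer program on each example:
  "mrlngtst" -> "hmgibono" -> "HMGIBONO"
  "rncul" -> "mixpg" -> "MIXPG"
  "ndxr" -> "iysm" -> "IYSM"
  "rpxgewhy" -> "mksbzrct" -> "MKSBZRCT"
  "kfoc" -> "fajx" -> "FAJX"
  probe: "zsvgzcqa" -> "unqbuxlv" -> "UNQBUXLV"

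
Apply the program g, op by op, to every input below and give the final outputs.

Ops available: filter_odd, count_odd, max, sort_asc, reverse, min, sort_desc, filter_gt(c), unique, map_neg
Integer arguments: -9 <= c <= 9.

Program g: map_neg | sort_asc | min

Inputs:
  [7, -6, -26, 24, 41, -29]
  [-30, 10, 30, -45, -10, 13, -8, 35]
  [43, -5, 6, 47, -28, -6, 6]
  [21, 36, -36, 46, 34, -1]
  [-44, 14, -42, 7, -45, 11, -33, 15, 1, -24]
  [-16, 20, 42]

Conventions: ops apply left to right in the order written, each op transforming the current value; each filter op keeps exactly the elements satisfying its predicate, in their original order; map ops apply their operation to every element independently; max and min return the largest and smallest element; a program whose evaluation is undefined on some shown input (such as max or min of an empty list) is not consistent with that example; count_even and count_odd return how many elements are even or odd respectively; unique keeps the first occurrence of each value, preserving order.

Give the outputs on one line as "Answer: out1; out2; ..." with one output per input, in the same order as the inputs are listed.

Execution, op by op:
  [7, -6, -26, 24, 41, -29] -> [-7, 6, 26, -24, -41, 29] -> [-41, -24, -7, 6, 26, 29] -> -41
  [-30, 10, 30, -45, -10, 13, -8, 35] -> [30, -10, -30, 45, 10, -13, 8, -35] -> [-35, -30, -13, -10, 8, 10, 30, 45] -> -35
  [43, -5, 6, 47, -28, -6, 6] -> [-43, 5, -6, -47, 28, 6, -6] -> [-47, -43, -6, -6, 5, 6, 28] -> -47
  [21, 36, -36, 46, 34, -1] -> [-21, -36, 36, -46, -34, 1] -> [-46, -36, -34, -21, 1, 36] -> -46
  [-44, 14, -42, 7, -45, 11, -33, 15, 1, -24] -> [44, -14, 42, -7, 45, -11, 33, -15, -1, 24] -> [-15, -14, -11, -7, -1, 24, 33, 42, 44, 45] -> -15
  [-16, 20, 42] -> [16, -20, -42] -> [-42, -20, 16] -> -42

-41; -35; -47; -46; -15; -42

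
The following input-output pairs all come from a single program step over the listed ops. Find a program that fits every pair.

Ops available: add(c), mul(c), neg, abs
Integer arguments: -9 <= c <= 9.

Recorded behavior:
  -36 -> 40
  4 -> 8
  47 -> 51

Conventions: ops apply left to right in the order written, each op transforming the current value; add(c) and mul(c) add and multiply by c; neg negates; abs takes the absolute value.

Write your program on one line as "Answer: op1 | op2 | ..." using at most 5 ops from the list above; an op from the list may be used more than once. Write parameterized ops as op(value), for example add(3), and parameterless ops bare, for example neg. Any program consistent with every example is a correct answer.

neg | abs | add(-9) | add(5) | add(8)

Check, running the answer program on each example:
  -36 -> 36 -> 36 -> 27 -> 32 -> 40
  4 -> -4 -> 4 -> -5 -> 0 -> 8
  47 -> -47 -> 47 -> 38 -> 43 -> 51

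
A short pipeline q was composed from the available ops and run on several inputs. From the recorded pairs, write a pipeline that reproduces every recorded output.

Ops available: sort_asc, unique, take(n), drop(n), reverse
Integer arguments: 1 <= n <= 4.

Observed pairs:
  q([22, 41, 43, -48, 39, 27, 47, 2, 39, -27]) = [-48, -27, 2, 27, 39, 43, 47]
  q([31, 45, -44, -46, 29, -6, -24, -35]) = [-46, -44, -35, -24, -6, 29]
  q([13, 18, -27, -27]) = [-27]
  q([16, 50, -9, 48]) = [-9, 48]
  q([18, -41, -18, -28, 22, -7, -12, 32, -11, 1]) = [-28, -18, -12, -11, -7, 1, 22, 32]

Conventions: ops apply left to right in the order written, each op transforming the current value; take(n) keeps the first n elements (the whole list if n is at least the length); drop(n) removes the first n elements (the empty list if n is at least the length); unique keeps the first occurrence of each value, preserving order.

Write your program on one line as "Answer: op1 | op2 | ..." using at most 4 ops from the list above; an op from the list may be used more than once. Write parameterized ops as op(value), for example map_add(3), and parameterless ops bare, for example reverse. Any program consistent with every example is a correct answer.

drop(2) | sort_asc | unique

Check, running the answer program on each example:
  [22, 41, 43, -48, 39, 27, 47, 2, 39, -27] -> [43, -48, 39, 27, 47, 2, 39, -27] -> [-48, -27, 2, 27, 39, 39, 43, 47] -> [-48, -27, 2, 27, 39, 43, 47]
  [31, 45, -44, -46, 29, -6, -24, -35] -> [-44, -46, 29, -6, -24, -35] -> [-46, -44, -35, -24, -6, 29] -> [-46, -44, -35, -24, -6, 29]
  [13, 18, -27, -27] -> [-27, -27] -> [-27, -27] -> [-27]
  [16, 50, -9, 48] -> [-9, 48] -> [-9, 48] -> [-9, 48]
  [18, -41, -18, -28, 22, -7, -12, 32, -11, 1] -> [-18, -28, 22, -7, -12, 32, -11, 1] -> [-28, -18, -12, -11, -7, 1, 22, 32] -> [-28, -18, -12, -11, -7, 1, 22, 32]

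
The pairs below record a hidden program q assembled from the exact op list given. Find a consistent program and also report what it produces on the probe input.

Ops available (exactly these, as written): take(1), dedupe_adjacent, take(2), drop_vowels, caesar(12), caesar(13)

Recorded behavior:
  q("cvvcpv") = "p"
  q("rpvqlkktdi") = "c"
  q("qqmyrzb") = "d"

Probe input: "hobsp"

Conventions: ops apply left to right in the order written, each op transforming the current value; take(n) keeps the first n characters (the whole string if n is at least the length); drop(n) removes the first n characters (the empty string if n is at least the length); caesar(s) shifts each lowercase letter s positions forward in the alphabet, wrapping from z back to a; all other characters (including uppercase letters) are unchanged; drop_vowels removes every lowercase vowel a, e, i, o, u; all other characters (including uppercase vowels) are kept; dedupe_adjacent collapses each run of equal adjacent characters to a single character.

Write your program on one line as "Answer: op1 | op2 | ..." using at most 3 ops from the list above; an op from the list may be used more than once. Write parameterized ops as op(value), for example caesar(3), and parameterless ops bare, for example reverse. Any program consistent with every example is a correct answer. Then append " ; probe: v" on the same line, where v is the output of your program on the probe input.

caesar(13) | drop_vowels | take(1) ; probe: "b"

Check, running the answer program on each example:
  "cvvcpv" -> "piipci" -> "ppc" -> "p"
  "rpvqlkktdi" -> "ecidyxxgqv" -> "cdyxxgqv" -> "c"
  "qqmyrzb" -> "ddzlemo" -> "ddzlm" -> "d"
  probe: "hobsp" -> "ubofc" -> "bfc" -> "b"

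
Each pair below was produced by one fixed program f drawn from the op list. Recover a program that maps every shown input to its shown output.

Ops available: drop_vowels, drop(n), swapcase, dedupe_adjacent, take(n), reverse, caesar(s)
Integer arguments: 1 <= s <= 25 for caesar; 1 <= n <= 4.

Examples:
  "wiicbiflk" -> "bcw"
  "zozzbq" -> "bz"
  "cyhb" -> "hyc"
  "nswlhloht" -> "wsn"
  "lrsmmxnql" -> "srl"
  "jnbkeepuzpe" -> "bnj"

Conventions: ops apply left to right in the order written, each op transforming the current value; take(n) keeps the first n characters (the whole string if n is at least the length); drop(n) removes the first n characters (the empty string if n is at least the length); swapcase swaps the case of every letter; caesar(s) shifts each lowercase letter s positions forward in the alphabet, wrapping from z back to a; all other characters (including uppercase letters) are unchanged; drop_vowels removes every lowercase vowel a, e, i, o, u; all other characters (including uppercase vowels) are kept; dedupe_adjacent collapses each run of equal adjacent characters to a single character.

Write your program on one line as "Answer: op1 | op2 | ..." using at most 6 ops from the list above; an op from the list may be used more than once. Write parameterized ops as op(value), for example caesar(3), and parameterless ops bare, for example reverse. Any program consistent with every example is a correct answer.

dedupe_adjacent | drop_vowels | take(3) | reverse | dedupe_adjacent

Check, running the answer program on each example:
  "wiicbiflk" -> "wicbiflk" -> "wcbflk" -> "wcb" -> "bcw" -> "bcw"
  "zozzbq" -> "zozbq" -> "zzbq" -> "zzb" -> "bzz" -> "bz"
  "cyhb" -> "cyhb" -> "cyhb" -> "cyh" -> "hyc" -> "hyc"
  "nswlhloht" -> "nswlhloht" -> "nswlhlht" -> "nsw" -> "wsn" -> "wsn"
  "lrsmmxnql" -> "lrsmxnql" -> "lrsmxnql" -> "lrs" -> "srl" -> "srl"
  "jnbkeepuzpe" -> "jnbkepuzpe" -> "jnbkpzp" -> "jnb" -> "bnj" -> "bnj"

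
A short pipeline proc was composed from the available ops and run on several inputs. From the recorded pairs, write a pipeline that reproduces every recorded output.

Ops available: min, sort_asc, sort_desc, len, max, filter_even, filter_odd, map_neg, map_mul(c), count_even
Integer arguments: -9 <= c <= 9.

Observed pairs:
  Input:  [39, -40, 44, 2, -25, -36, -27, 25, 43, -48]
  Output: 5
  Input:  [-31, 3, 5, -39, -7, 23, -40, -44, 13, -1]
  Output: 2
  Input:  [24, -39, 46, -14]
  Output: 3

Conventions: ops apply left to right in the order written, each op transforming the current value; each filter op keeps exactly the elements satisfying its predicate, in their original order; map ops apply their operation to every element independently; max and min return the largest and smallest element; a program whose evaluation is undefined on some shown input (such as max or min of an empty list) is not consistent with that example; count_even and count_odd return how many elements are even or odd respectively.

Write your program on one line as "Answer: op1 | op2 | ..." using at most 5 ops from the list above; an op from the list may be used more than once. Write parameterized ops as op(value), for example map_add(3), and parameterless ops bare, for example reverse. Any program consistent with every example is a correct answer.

map_neg | filter_even | sort_asc | len

Check, running the answer program on each example:
  [39, -40, 44, 2, -25, -36, -27, 25, 43, -48] -> [-39, 40, -44, -2, 25, 36, 27, -25, -43, 48] -> [40, -44, -2, 36, 48] -> [-44, -2, 36, 40, 48] -> 5
  [-31, 3, 5, -39, -7, 23, -40, -44, 13, -1] -> [31, -3, -5, 39, 7, -23, 40, 44, -13, 1] -> [40, 44] -> [40, 44] -> 2
  [24, -39, 46, -14] -> [-24, 39, -46, 14] -> [-24, -46, 14] -> [-46, -24, 14] -> 3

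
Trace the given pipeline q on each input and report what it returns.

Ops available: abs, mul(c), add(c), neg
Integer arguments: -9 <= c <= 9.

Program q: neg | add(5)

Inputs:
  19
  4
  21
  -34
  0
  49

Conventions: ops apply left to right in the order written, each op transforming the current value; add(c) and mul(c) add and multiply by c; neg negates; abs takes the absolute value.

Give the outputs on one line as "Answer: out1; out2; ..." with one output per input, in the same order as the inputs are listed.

Execution, op by op:
  19 -> -19 -> -14
  4 -> -4 -> 1
  21 -> -21 -> -16
  -34 -> 34 -> 39
  0 -> 0 -> 5
  49 -> -49 -> -44

-14; 1; -16; 39; 5; -44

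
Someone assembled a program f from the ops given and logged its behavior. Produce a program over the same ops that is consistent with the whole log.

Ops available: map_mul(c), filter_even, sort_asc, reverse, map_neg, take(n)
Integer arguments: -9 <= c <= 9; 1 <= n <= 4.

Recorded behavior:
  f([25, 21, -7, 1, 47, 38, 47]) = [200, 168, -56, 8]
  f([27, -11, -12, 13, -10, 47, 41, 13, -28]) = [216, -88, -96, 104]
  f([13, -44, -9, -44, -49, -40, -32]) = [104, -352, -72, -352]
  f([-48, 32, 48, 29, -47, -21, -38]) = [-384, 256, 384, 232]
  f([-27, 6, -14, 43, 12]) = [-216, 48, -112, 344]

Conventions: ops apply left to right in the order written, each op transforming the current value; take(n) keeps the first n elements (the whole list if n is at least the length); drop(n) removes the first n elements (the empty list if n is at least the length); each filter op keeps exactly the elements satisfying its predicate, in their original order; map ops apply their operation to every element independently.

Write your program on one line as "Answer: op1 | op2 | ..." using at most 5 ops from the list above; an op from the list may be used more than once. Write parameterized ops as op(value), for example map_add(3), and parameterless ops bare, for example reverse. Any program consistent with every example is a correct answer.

map_mul(-2) | take(4) | map_neg | map_mul(4)

Check, running the answer program on each example:
  [25, 21, -7, 1, 47, 38, 47] -> [-50, -42, 14, -2, -94, -76, -94] -> [-50, -42, 14, -2] -> [50, 42, -14, 2] -> [200, 168, -56, 8]
  [27, -11, -12, 13, -10, 47, 41, 13, -28] -> [-54, 22, 24, -26, 20, -94, -82, -26, 56] -> [-54, 22, 24, -26] -> [54, -22, -24, 26] -> [216, -88, -96, 104]
  [13, -44, -9, -44, -49, -40, -32] -> [-26, 88, 18, 88, 98, 80, 64] -> [-26, 88, 18, 88] -> [26, -88, -18, -88] -> [104, -352, -72, -352]
  [-48, 32, 48, 29, -47, -21, -38] -> [96, -64, -96, -58, 94, 42, 76] -> [96, -64, -96, -58] -> [-96, 64, 96, 58] -> [-384, 256, 384, 232]
  [-27, 6, -14, 43, 12] -> [54, -12, 28, -86, -24] -> [54, -12, 28, -86] -> [-54, 12, -28, 86] -> [-216, 48, -112, 344]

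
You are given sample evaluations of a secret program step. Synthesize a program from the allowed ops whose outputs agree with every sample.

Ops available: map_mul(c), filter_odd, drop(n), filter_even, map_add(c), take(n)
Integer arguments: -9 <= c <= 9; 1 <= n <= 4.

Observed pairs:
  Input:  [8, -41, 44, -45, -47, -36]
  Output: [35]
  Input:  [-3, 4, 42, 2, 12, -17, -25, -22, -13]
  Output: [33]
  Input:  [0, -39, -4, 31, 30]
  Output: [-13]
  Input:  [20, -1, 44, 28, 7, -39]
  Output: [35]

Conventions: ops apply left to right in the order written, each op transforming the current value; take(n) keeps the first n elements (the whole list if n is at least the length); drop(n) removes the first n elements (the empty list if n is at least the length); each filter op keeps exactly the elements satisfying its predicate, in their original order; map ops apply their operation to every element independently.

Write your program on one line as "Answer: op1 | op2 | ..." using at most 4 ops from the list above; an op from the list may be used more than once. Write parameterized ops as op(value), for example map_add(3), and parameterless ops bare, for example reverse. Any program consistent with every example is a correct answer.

drop(2) | take(1) | map_add(-9)

Check, running the answer program on each example:
  [8, -41, 44, -45, -47, -36] -> [44, -45, -47, -36] -> [44] -> [35]
  [-3, 4, 42, 2, 12, -17, -25, -22, -13] -> [42, 2, 12, -17, -25, -22, -13] -> [42] -> [33]
  [0, -39, -4, 31, 30] -> [-4, 31, 30] -> [-4] -> [-13]
  [20, -1, 44, 28, 7, -39] -> [44, 28, 7, -39] -> [44] -> [35]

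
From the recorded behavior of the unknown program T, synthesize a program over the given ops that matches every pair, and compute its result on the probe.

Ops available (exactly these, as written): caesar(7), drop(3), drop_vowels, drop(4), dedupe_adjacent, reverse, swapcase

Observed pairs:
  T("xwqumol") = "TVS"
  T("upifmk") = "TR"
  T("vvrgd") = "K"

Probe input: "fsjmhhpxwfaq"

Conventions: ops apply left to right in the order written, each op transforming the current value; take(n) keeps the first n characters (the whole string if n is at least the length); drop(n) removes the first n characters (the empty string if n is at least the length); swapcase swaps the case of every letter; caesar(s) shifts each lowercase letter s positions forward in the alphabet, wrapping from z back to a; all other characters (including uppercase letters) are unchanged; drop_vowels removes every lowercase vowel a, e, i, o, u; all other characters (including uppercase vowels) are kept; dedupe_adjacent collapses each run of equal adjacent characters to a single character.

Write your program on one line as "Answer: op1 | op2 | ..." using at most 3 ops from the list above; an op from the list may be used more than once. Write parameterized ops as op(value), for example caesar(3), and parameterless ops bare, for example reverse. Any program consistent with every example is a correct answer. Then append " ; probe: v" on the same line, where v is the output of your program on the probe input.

caesar(7) | swapcase | drop(4) ; probe: "OOWEDMHX"

Check, running the answer program on each example:
  "xwqumol" -> "edxbtvs" -> "EDXBTVS" -> "TVS"
  "upifmk" -> "bwpmtr" -> "BWPMTR" -> "TR"
  "vvrgd" -> "ccynk" -> "CCYNK" -> "K"
  probe: "fsjmhhpxwfaq" -> "mzqtoowedmhx" -> "MZQTOOWEDMHX" -> "OOWEDMHX"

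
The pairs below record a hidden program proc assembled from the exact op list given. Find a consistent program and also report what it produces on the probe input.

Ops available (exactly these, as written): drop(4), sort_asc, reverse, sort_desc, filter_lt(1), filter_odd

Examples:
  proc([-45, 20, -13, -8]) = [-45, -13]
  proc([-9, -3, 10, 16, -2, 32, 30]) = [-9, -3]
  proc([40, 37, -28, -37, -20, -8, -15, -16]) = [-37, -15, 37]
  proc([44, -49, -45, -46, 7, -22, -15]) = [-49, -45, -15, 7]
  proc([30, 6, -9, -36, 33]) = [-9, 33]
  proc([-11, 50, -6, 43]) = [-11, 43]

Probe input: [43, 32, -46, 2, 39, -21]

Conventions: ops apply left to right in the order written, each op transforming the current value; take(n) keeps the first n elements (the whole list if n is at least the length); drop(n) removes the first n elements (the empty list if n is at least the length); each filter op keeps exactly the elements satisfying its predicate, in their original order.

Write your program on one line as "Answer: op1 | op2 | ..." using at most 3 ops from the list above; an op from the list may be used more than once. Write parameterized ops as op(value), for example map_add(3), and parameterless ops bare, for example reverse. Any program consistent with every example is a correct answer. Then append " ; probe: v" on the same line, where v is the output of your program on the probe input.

sort_asc | filter_odd ; probe: [-21, 39, 43]

Check, running the answer program on each example:
  [-45, 20, -13, -8] -> [-45, -13, -8, 20] -> [-45, -13]
  [-9, -3, 10, 16, -2, 32, 30] -> [-9, -3, -2, 10, 16, 30, 32] -> [-9, -3]
  [40, 37, -28, -37, -20, -8, -15, -16] -> [-37, -28, -20, -16, -15, -8, 37, 40] -> [-37, -15, 37]
  [44, -49, -45, -46, 7, -22, -15] -> [-49, -46, -45, -22, -15, 7, 44] -> [-49, -45, -15, 7]
  [30, 6, -9, -36, 33] -> [-36, -9, 6, 30, 33] -> [-9, 33]
  [-11, 50, -6, 43] -> [-11, -6, 43, 50] -> [-11, 43]
  probe: [43, 32, -46, 2, 39, -21] -> [-46, -21, 2, 32, 39, 43] -> [-21, 39, 43]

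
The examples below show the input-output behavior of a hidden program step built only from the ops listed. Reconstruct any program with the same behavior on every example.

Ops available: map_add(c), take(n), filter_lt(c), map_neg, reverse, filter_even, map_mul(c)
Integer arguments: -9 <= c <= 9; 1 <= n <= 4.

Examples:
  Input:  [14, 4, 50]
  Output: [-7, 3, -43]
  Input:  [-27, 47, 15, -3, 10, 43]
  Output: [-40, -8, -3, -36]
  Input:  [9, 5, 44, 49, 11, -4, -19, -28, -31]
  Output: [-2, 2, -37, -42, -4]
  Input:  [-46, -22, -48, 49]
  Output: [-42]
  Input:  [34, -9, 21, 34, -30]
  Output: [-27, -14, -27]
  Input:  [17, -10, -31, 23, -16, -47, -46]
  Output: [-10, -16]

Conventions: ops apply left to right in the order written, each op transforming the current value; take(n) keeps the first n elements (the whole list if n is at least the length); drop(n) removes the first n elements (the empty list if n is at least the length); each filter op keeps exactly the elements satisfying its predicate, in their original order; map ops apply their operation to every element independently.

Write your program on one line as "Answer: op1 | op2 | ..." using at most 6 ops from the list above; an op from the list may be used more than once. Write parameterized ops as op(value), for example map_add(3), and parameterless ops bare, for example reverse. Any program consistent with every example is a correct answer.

map_add(-5) | map_neg | map_add(5) | filter_lt(9) | map_add(-3)

Check, running the answer program on each example:
  [14, 4, 50] -> [9, -1, 45] -> [-9, 1, -45] -> [-4, 6, -40] -> [-4, 6, -40] -> [-7, 3, -43]
  [-27, 47, 15, -3, 10, 43] -> [-32, 42, 10, -8, 5, 38] -> [32, -42, -10, 8, -5, -38] -> [37, -37, -5, 13, 0, -33] -> [-37, -5, 0, -33] -> [-40, -8, -3, -36]
  [9, 5, 44, 49, 11, -4, -19, -28, -31] -> [4, 0, 39, 44, 6, -9, -24, -33, -36] -> [-4, 0, -39, -44, -6, 9, 24, 33, 36] -> [1, 5, -34, -39, -1, 14, 29, 38, 41] -> [1, 5, -34, -39, -1] -> [-2, 2, -37, -42, -4]
  [-46, -22, -48, 49] -> [-51, -27, -53, 44] -> [51, 27, 53, -44] -> [56, 32, 58, -39] -> [-39] -> [-42]
  [34, -9, 21, 34, -30] -> [29, -14, 16, 29, -35] -> [-29, 14, -16, -29, 35] -> [-24, 19, -11, -24, 40] -> [-24, -11, -24] -> [-27, -14, -27]
  [17, -10, -31, 23, -16, -47, -46] -> [12, -15, -36, 18, -21, -52, -51] -> [-12, 15, 36, -18, 21, 52, 51] -> [-7, 20, 41, -13, 26, 57, 56] -> [-7, -13] -> [-10, -16]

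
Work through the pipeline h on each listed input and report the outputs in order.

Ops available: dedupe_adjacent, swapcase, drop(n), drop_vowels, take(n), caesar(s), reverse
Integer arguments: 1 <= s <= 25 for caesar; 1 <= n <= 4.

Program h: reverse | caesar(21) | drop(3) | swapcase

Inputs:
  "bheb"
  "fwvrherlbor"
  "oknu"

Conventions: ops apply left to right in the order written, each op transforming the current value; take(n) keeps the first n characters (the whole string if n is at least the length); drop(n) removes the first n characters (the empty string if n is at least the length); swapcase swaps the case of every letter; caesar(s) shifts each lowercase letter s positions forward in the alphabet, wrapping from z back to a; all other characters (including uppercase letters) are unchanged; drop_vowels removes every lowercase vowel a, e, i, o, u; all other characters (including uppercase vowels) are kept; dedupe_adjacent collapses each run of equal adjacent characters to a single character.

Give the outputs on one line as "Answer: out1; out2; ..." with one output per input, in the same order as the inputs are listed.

"W"; "GMZCMQRA"; "J"

Execution, op by op:
  "bheb" -> "behb" -> "wzcw" -> "w" -> "W"
  "fwvrherlbor" -> "roblrehrvwf" -> "mjwgmzcmqra" -> "gmzcmqra" -> "GMZCMQRA"
  "oknu" -> "unko" -> "pifj" -> "j" -> "J"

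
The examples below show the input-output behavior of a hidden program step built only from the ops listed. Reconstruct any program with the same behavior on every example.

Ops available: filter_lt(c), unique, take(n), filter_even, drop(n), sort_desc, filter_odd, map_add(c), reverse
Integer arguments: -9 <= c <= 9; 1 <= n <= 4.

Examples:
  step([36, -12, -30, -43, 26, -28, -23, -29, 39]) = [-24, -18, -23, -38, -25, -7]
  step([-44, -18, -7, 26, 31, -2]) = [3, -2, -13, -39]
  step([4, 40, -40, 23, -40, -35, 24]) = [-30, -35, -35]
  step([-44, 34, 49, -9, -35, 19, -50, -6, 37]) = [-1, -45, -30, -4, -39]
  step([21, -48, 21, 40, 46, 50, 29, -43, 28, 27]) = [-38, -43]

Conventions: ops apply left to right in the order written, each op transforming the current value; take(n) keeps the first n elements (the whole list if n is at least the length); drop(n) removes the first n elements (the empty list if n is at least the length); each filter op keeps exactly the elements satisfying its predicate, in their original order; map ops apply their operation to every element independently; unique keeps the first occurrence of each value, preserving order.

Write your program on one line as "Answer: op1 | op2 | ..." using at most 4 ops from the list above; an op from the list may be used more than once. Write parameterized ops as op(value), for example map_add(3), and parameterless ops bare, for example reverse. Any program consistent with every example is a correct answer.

filter_lt(3) | map_add(5) | reverse

Check, running the answer program on each example:
  [36, -12, -30, -43, 26, -28, -23, -29, 39] -> [-12, -30, -43, -28, -23, -29] -> [-7, -25, -38, -23, -18, -24] -> [-24, -18, -23, -38, -25, -7]
  [-44, -18, -7, 26, 31, -2] -> [-44, -18, -7, -2] -> [-39, -13, -2, 3] -> [3, -2, -13, -39]
  [4, 40, -40, 23, -40, -35, 24] -> [-40, -40, -35] -> [-35, -35, -30] -> [-30, -35, -35]
  [-44, 34, 49, -9, -35, 19, -50, -6, 37] -> [-44, -9, -35, -50, -6] -> [-39, -4, -30, -45, -1] -> [-1, -45, -30, -4, -39]
  [21, -48, 21, 40, 46, 50, 29, -43, 28, 27] -> [-48, -43] -> [-43, -38] -> [-38, -43]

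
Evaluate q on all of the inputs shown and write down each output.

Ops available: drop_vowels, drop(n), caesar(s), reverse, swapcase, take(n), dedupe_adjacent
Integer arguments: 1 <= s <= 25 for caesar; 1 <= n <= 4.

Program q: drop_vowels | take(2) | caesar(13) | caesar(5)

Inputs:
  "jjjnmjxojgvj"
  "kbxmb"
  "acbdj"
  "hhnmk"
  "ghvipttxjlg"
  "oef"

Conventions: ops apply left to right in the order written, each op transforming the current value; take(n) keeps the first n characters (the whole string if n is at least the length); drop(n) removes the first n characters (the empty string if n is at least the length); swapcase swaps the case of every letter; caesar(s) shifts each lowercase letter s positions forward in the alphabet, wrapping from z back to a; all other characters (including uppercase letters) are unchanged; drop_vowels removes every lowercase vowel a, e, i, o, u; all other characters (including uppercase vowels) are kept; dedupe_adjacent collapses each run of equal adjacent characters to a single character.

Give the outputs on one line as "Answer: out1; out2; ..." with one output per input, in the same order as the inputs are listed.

"bb"; "ct"; "ut"; "zz"; "yz"; "x"

Execution, op by op:
  "jjjnmjxojgvj" -> "jjjnmjxjgvj" -> "jj" -> "ww" -> "bb"
  "kbxmb" -> "kbxmb" -> "kb" -> "xo" -> "ct"
  "acbdj" -> "cbdj" -> "cb" -> "po" -> "ut"
  "hhnmk" -> "hhnmk" -> "hh" -> "uu" -> "zz"
  "ghvipttxjlg" -> "ghvpttxjlg" -> "gh" -> "tu" -> "yz"
  "oef" -> "f" -> "f" -> "s" -> "x"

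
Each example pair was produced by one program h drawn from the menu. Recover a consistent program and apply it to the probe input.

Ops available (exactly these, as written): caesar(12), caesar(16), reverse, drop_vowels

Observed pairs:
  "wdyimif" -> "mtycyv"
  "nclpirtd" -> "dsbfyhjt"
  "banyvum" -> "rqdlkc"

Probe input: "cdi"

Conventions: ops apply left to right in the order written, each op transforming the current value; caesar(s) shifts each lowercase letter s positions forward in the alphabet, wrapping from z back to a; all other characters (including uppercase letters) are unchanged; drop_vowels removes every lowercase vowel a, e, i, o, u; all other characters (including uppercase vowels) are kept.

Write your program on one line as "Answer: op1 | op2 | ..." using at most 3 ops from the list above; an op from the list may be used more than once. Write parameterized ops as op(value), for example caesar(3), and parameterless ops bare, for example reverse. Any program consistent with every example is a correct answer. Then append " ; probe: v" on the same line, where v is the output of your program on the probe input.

caesar(16) | drop_vowels ; probe: "sty"

Check, running the answer program on each example:
  "wdyimif" -> "mtoycyv" -> "mtycyv"
  "nclpirtd" -> "dsbfyhjt" -> "dsbfyhjt"
  "banyvum" -> "rqdolkc" -> "rqdlkc"
  probe: "cdi" -> "sty" -> "sty"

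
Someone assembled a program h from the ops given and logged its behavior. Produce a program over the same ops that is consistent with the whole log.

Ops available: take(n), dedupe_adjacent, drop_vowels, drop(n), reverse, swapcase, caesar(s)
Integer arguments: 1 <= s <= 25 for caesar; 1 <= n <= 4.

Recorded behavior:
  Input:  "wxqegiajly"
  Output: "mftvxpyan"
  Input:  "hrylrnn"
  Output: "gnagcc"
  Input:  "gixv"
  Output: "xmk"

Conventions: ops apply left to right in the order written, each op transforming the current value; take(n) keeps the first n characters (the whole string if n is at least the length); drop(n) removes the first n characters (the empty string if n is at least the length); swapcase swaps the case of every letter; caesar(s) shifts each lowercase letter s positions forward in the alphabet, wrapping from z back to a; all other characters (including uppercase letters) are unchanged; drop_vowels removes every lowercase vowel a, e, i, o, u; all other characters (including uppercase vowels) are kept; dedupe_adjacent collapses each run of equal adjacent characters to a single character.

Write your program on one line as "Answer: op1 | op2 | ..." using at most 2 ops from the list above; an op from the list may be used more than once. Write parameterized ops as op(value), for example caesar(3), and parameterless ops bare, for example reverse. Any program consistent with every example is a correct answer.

drop(1) | caesar(15)

Check, running the answer program on each example:
  "wxqegiajly" -> "xqegiajly" -> "mftvxpyan"
  "hrylrnn" -> "rylrnn" -> "gnagcc"
  "gixv" -> "ixv" -> "xmk"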